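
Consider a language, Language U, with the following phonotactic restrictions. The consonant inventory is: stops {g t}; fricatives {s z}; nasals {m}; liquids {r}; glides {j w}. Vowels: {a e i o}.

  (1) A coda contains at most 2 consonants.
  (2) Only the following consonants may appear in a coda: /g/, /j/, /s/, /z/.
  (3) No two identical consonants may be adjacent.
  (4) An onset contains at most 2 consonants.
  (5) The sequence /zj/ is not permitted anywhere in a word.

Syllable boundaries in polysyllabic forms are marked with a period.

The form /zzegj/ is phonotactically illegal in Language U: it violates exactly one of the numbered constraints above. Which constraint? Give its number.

/zzegj/: adjacent identical consonants /zz/.
This is a violation of constraint 3: "No two identical consonants may be adjacent."
The remaining constraints (1, 2, 4, 5) are satisfied.

3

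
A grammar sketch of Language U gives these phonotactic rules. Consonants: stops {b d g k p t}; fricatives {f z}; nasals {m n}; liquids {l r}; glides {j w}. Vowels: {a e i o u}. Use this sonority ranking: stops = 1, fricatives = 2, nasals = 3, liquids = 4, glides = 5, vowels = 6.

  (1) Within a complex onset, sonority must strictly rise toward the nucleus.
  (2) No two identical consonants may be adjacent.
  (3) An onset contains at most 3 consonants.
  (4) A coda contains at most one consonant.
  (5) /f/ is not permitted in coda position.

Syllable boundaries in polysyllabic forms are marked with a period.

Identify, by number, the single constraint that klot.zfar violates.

klot.zfar: syllable 2 onset /zf/: /z/ (fricative, 2) → /f/ (fricative, 2) does not rise.
This is a violation of constraint 1: "Within a complex onset, sonority must strictly rise toward the nucleus."
The remaining constraints (2, 3, 4, 5) are satisfied.

1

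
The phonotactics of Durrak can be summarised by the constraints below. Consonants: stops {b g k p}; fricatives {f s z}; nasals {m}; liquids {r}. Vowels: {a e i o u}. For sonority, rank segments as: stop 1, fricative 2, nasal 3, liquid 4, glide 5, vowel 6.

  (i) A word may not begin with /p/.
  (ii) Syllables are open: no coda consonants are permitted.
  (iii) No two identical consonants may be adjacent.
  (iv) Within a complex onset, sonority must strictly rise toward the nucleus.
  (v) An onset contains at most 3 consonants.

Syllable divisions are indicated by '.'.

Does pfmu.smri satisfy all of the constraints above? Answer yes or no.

no

pfmu.smri — violates constraint (i): word begins with /p/ → ill-formed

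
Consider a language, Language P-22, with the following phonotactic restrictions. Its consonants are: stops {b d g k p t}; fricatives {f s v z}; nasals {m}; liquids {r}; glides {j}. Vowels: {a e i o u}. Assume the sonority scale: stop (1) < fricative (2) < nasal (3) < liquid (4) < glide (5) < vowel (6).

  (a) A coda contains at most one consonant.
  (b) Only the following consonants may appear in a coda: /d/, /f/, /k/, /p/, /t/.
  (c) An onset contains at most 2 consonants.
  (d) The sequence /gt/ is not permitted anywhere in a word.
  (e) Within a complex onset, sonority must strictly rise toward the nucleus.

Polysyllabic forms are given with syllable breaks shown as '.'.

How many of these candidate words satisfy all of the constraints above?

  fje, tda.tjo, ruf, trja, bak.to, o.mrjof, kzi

4

fje — σ1 onset /fj/ (2→5 rises), coda /∅/ ok → licit
tda.tjo — violates constraint (e): syllable 1 onset /td/: /t/ (stop, 1) → /d/ (stop, 1) does not rise → illicit
ruf — σ1 onset /r/, coda /f/ ok → licit
trja — violates constraint (c): syllable 1 onset /trj/ has 3 consonants (> 2) → illicit
bak.to — σ1 onset /b/, coda /k/ ok; σ2 onset /t/, coda /∅/ ok → licit
o.mrjof — violates constraint (c): syllable 2 onset /mrj/ has 3 consonants (> 2) → illicit
kzi — σ1 onset /kz/ (1→2 rises), coda /∅/ ok → licit
Licit: fje, ruf, bak.to, kzi → 4.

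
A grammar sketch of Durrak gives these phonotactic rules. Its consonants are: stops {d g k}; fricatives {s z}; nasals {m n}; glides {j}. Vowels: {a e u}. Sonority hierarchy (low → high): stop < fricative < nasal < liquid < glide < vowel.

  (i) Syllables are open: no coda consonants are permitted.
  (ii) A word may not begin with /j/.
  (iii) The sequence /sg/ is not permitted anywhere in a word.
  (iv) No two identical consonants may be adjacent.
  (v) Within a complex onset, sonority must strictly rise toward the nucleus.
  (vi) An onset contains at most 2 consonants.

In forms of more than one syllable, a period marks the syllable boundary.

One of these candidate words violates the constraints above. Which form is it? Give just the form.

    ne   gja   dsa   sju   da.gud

da.gud

ne — σ1 onset /n/, coda /∅/ ok → permitted
gja — σ1 onset /gj/ (1→5 rises), coda /∅/ ok → permitted
dsa — σ1 onset /ds/ (1→2 rises), coda /∅/ ok → permitted
sju — σ1 onset /sj/ (2→5 rises), coda /∅/ ok → permitted
da.gud — violates constraint (i): syllable 2 coda /d/ has 1 consonant (> 0) → not permitted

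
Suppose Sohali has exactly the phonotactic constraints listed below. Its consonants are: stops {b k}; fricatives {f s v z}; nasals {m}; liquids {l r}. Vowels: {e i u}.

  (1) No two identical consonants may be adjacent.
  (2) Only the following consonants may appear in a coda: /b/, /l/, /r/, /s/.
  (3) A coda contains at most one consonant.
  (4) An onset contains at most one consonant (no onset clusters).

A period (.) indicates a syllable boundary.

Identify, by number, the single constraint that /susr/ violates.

3

/susr/: syllable 1 coda /sr/ has 2 consonants (> 1).
This is a violation of constraint 3: "A coda contains at most one consonant."
The remaining constraints (1, 2, 4) are satisfied.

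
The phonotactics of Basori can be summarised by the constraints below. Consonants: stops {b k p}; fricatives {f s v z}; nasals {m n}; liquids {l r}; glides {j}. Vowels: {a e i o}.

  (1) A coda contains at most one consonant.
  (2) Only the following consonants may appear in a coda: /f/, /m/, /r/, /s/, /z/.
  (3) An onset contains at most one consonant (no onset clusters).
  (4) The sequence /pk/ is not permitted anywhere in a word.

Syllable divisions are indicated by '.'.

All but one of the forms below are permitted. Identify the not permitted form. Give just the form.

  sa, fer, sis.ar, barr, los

barr

sa — σ1 onset /s/, coda /∅/ ok → permitted
fer — σ1 onset /f/, coda /r/ ok → permitted
sis.ar — σ1 onset /s/, coda /s/ ok; σ2 onset /∅/, coda /r/ ok → permitted
barr — violates constraint 1: syllable 1 coda /rr/ has 2 consonants (> 1) → not permitted
los — σ1 onset /l/, coda /s/ ok → permitted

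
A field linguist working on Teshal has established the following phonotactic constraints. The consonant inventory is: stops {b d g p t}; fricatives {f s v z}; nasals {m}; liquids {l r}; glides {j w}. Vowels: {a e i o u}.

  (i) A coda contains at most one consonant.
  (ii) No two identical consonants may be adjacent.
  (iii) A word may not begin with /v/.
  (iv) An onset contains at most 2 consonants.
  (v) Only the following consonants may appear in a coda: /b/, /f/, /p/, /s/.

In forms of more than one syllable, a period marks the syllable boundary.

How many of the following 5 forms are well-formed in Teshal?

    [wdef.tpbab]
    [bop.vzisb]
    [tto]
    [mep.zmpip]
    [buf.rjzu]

0

[wdef.tpbab] — violates constraint (iv): syllable 2 onset /tpb/ has 3 consonants (> 2) → ill-formed
[bop.vzisb] — violates constraint (i): syllable 2 coda /sb/ has 2 consonants (> 1) → ill-formed
[tto] — violates constraint (ii): adjacent identical consonants /tt/ → ill-formed
[mep.zmpip] — violates constraint (iv): syllable 2 onset /zmp/ has 3 consonants (> 2) → ill-formed
[buf.rjzu] — violates constraint (iv): syllable 2 onset /rjz/ has 3 consonants (> 2) → ill-formed
No form is well-formed → 0.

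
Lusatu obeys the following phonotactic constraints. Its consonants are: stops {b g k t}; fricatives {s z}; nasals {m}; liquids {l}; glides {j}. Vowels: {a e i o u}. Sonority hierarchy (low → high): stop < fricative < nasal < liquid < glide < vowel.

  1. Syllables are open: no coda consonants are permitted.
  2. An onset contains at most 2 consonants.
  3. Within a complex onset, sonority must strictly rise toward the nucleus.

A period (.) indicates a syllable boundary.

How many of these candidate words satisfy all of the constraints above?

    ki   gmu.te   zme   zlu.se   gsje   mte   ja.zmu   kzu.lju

ki — σ1 onset /k/, coda /∅/ ok → well-formed
gmu.te — σ1 onset /gm/ (1→3 rises), coda /∅/ ok; σ2 onset /t/, coda /∅/ ok → well-formed
zme — σ1 onset /zm/ (2→3 rises), coda /∅/ ok → well-formed
zlu.se — σ1 onset /zl/ (2→4 rises), coda /∅/ ok; σ2 onset /s/, coda /∅/ ok → well-formed
gsje — violates constraint 2: syllable 1 onset /gsj/ has 3 consonants (> 2) → ill-formed
mte — violates constraint 3: syllable 1 onset /mt/: /m/ (nasal, 3) → /t/ (stop, 1) does not rise → ill-formed
ja.zmu — σ1 onset /j/, coda /∅/ ok; σ2 onset /zm/ (2→3 rises), coda /∅/ ok → well-formed
kzu.lju — σ1 onset /kz/ (1→2 rises), coda /∅/ ok; σ2 onset /lj/ (4→5 rises), coda /∅/ ok → well-formed
Well-formed: ki, gmu.te, zme, zlu.se, ja.zmu, kzu.lju → 6.

6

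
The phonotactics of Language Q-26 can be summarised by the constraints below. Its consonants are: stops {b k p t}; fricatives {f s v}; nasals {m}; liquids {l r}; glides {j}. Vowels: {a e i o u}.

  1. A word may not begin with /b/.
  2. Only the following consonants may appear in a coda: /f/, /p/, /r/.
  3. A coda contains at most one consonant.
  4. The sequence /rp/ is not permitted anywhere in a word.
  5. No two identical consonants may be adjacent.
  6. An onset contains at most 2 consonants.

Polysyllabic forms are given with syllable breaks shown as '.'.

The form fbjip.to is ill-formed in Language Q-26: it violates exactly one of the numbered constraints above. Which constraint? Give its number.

fbjip.to: syllable 1 onset /fbj/ has 3 consonants (> 2).
This is a violation of constraint 6: "An onset contains at most 2 consonants."
The remaining constraints (1, 2, 3, 4, 5) are satisfied.

6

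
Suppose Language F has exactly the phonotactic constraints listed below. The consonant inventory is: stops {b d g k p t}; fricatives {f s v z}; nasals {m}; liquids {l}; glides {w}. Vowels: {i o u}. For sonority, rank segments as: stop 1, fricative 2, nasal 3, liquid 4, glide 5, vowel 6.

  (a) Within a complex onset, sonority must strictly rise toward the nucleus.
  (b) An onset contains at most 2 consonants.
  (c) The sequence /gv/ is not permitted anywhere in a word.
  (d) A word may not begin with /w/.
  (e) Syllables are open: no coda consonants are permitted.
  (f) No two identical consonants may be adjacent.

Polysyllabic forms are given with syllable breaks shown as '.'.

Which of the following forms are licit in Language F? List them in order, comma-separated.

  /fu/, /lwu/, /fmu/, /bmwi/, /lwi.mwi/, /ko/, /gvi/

/fu/ — σ1 onset /f/, coda /∅/ ok → licit
/lwu/ — σ1 onset /lw/ (4→5 rises), coda /∅/ ok → licit
/fmu/ — σ1 onset /fm/ (2→3 rises), coda /∅/ ok → licit
/bmwi/ — violates constraint (b): syllable 1 onset /bmw/ has 3 consonants (> 2) → illicit
/lwi.mwi/ — σ1 onset /lw/ (4→5 rises), coda /∅/ ok; σ2 onset /mw/ (3→5 rises), coda /∅/ ok → licit
/ko/ — σ1 onset /k/, coda /∅/ ok → licit
/gvi/ — violates constraint (c): contains banned sequence /gv/ → illicit

/fu/, /lwu/, /fmu/, /lwi.mwi/, /ko/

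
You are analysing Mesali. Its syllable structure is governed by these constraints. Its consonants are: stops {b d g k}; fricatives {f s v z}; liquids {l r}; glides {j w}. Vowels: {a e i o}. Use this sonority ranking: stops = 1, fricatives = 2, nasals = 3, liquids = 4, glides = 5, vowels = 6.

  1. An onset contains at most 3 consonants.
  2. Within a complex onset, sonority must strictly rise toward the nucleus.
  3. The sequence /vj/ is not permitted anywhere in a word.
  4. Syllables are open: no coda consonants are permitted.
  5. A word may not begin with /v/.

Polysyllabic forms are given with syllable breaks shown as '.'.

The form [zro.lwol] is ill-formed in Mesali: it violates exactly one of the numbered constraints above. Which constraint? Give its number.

[zro.lwol]: syllable 2 coda /l/ has 1 consonant (> 0).
This is a violation of constraint 4: "Syllables are open: no coda consonants are permitted."
The remaining constraints (1, 2, 3, 5) are satisfied.

4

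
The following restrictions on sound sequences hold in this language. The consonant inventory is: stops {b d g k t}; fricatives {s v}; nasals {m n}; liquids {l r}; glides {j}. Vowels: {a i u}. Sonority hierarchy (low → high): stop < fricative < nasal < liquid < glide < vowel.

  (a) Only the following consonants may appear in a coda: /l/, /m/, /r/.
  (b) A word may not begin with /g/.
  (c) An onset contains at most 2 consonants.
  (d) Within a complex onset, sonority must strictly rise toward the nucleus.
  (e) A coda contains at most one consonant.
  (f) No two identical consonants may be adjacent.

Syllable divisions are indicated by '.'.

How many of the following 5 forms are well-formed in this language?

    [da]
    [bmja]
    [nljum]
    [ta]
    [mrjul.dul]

[da] — σ1 onset /d/, coda /∅/ ok → well-formed
[bmja] — violates constraint (c): syllable 1 onset /bmj/ has 3 consonants (> 2) → ill-formed
[nljum] — violates constraint (c): syllable 1 onset /nlj/ has 3 consonants (> 2) → ill-formed
[ta] — σ1 onset /t/, coda /∅/ ok → well-formed
[mrjul.dul] — violates constraint (c): syllable 1 onset /mrj/ has 3 consonants (> 2) → ill-formed
Well-formed: [da], [ta] → 2.

2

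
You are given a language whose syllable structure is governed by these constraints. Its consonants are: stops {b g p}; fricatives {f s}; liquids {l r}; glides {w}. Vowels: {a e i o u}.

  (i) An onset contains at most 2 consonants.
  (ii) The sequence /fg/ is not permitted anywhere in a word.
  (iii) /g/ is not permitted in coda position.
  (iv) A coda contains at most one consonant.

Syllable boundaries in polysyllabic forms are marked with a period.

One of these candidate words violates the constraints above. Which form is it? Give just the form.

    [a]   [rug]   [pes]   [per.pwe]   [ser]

[a] — σ1 onset /∅/, coda /∅/ ok → well-formed
[rug] — violates constraint (iii): syllable 1 coda contains /g/ → ill-formed
[pes] — σ1 onset /p/, coda /s/ ok → well-formed
[per.pwe] — σ1 onset /p/, coda /r/ ok; σ2 onset /pw/ (2C), coda /∅/ ok → well-formed
[ser] — σ1 onset /s/, coda /r/ ok → well-formed

[rug]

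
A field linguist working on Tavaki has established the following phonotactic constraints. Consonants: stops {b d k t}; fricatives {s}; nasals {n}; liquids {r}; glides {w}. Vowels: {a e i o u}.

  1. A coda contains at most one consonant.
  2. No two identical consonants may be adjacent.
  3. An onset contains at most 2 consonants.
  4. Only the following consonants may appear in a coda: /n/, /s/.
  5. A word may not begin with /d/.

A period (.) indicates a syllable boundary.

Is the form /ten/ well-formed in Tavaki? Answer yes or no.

yes

/ten/ — σ1 onset /t/, coda /n/ ok → well-formed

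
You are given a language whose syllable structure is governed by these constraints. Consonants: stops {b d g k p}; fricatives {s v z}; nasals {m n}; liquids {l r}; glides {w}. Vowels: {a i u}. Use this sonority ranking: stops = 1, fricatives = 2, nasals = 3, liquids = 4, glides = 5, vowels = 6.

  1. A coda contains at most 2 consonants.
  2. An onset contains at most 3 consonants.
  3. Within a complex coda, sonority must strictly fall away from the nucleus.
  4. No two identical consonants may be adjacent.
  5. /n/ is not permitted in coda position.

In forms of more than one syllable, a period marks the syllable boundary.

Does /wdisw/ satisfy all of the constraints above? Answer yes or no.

no

/wdisw/ — violates constraint 3: syllable 1 coda /sw/: /s/ (fricative, 2) → /w/ (glide, 5) does not fall → ill-formed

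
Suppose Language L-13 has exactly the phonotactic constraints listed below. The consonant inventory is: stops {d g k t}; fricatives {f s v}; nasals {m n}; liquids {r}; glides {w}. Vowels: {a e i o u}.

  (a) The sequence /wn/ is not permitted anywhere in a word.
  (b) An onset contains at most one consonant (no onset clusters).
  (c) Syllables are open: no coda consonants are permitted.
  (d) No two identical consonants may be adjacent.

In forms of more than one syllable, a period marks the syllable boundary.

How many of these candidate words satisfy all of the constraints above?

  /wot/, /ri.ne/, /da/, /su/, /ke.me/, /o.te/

5

/wot/ — violates constraint (c): syllable 1 coda /t/ has 1 consonant (> 0) → phonotactically illegal
/ri.ne/ — σ1 onset /r/, coda /∅/ ok; σ2 onset /n/, coda /∅/ ok → phonotactically legal
/da/ — σ1 onset /d/, coda /∅/ ok → phonotactically legal
/su/ — σ1 onset /s/, coda /∅/ ok → phonotactically legal
/ke.me/ — σ1 onset /k/, coda /∅/ ok; σ2 onset /m/, coda /∅/ ok → phonotactically legal
/o.te/ — σ1 onset /∅/, coda /∅/ ok; σ2 onset /t/, coda /∅/ ok → phonotactically legal
Phonotactically legal: /ri.ne/, /da/, /su/, /ke.me/, /o.te/ → 5.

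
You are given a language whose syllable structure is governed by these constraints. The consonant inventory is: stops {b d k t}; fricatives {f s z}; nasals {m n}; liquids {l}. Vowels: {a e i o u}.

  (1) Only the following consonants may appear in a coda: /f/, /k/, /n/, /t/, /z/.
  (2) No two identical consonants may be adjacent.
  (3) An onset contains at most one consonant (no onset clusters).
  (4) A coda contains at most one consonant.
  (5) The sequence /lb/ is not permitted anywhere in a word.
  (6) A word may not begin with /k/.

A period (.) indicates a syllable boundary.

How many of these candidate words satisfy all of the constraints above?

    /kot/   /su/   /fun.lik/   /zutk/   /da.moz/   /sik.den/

4

/kot/ — violates constraint 6: word begins with /k/ → ill-formed
/su/ — σ1 onset /s/, coda /∅/ ok → well-formed
/fun.lik/ — σ1 onset /f/, coda /n/ ok; σ2 onset /l/, coda /k/ ok → well-formed
/zutk/ — violates constraint 4: syllable 1 coda /tk/ has 2 consonants (> 1) → ill-formed
/da.moz/ — σ1 onset /d/, coda /∅/ ok; σ2 onset /m/, coda /z/ ok → well-formed
/sik.den/ — σ1 onset /s/, coda /k/ ok; σ2 onset /d/, coda /n/ ok → well-formed
Well-formed: /su/, /fun.lik/, /da.moz/, /sik.den/ → 4.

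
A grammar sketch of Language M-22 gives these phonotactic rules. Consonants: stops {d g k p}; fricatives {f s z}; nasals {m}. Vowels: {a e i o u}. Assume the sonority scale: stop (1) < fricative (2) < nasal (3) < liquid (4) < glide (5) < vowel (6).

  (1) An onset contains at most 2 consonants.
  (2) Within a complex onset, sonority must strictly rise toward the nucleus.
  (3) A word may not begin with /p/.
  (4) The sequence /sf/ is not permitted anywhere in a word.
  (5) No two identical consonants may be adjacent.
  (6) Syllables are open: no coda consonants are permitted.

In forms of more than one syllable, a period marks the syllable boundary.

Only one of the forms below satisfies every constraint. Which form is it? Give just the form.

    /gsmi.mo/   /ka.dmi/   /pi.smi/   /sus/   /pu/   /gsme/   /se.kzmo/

/ka.dmi/

/gsmi.mo/ — violates constraint 1: syllable 1 onset /gsm/ has 3 consonants (> 2) → phonotactically illegal
/ka.dmi/ — σ1 onset /k/, coda /∅/ ok; σ2 onset /dm/ (1→3 rises), coda /∅/ ok → phonotactically legal
/pi.smi/ — violates constraint 3: word begins with /p/ → phonotactically illegal
/sus/ — violates constraint 6: syllable 1 coda /s/ has 1 consonant (> 0) → phonotactically illegal
/pu/ — violates constraint 3: word begins with /p/ → phonotactically illegal
/gsme/ — violates constraint 1: syllable 1 onset /gsm/ has 3 consonants (> 2) → phonotactically illegal
/se.kzmo/ — violates constraint 1: syllable 2 onset /kzm/ has 3 consonants (> 2) → phonotactically illegal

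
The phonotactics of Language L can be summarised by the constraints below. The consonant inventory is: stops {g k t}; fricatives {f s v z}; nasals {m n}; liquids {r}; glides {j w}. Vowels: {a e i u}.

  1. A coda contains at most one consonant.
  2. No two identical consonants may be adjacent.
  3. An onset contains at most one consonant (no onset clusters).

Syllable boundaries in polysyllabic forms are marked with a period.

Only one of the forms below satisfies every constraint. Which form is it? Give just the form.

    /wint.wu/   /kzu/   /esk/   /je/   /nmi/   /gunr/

/je/

/wint.wu/ — violates constraint 1: syllable 1 coda /nt/ has 2 consonants (> 1) → phonotactically illegal
/kzu/ — violates constraint 3: syllable 1 onset /kz/ has 2 consonants (> 1) → phonotactically illegal
/esk/ — violates constraint 1: syllable 1 coda /sk/ has 2 consonants (> 1) → phonotactically illegal
/je/ — σ1 onset /j/, coda /∅/ ok → phonotactically legal
/nmi/ — violates constraint 3: syllable 1 onset /nm/ has 2 consonants (> 1) → phonotactically illegal
/gunr/ — violates constraint 1: syllable 1 coda /nr/ has 2 consonants (> 1) → phonotactically illegal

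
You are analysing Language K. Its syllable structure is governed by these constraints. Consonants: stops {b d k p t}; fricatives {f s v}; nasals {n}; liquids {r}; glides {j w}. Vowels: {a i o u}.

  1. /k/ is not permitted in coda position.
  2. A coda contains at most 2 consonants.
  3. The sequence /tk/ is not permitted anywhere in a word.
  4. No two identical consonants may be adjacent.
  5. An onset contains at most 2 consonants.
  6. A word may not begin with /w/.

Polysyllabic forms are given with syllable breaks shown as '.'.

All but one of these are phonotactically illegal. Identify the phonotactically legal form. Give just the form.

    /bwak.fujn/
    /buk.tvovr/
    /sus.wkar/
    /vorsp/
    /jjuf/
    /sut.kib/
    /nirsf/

/bwak.fujn/ — violates constraint 1: syllable 1 coda contains /k/ → phonotactically illegal
/buk.tvovr/ — violates constraint 1: syllable 1 coda contains /k/ → phonotactically illegal
/sus.wkar/ — σ1 onset /s/, coda /s/ ok; σ2 onset /wk/ (2C), coda /r/ ok → phonotactically legal
/vorsp/ — violates constraint 2: syllable 1 coda /rsp/ has 3 consonants (> 2) → phonotactically illegal
/jjuf/ — violates constraint 4: adjacent identical consonants /jj/ → phonotactically illegal
/sut.kib/ — violates constraint 3: contains banned sequence /tk/ → phonotactically illegal
/nirsf/ — violates constraint 2: syllable 1 coda /rsf/ has 3 consonants (> 2) → phonotactically illegal

/sus.wkar/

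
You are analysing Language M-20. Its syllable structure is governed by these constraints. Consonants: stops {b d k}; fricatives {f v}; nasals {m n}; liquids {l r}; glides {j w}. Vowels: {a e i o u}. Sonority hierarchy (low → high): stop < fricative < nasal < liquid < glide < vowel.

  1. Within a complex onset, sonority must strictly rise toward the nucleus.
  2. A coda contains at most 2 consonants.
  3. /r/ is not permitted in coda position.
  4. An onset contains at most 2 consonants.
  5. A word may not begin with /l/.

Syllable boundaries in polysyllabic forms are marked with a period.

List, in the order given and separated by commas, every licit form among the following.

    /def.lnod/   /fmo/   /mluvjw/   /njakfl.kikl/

/fmo/

/def.lnod/ — violates constraint 1: syllable 2 onset /ln/: /l/ (liquid, 4) → /n/ (nasal, 3) does not rise → illicit
/fmo/ — σ1 onset /fm/ (2→3 rises), coda /∅/ ok → licit
/mluvjw/ — violates constraint 2: syllable 1 coda /vjw/ has 3 consonants (> 2) → illicit
/njakfl.kikl/ — violates constraint 2: syllable 1 coda /kfl/ has 3 consonants (> 2) → illicit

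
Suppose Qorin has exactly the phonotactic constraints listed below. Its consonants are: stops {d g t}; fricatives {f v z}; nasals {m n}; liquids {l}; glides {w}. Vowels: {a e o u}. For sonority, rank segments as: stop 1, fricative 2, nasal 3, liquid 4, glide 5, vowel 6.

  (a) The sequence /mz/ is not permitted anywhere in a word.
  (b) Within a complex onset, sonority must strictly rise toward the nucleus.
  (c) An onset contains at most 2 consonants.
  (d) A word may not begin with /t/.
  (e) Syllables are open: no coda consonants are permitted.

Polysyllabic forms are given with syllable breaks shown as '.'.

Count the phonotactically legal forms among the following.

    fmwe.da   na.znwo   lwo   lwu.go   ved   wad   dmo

3

fmwe.da — violates constraint (c): syllable 1 onset /fmw/ has 3 consonants (> 2) → phonotactically illegal
na.znwo — violates constraint (c): syllable 2 onset /znw/ has 3 consonants (> 2) → phonotactically illegal
lwo — σ1 onset /lw/ (4→5 rises), coda /∅/ ok → phonotactically legal
lwu.go — σ1 onset /lw/ (4→5 rises), coda /∅/ ok; σ2 onset /g/, coda /∅/ ok → phonotactically legal
ved — violates constraint (e): syllable 1 coda /d/ has 1 consonant (> 0) → phonotactically illegal
wad — violates constraint (e): syllable 1 coda /d/ has 1 consonant (> 0) → phonotactically illegal
dmo — σ1 onset /dm/ (1→3 rises), coda /∅/ ok → phonotactically legal
Phonotactically legal: lwo, lwu.go, dmo → 3.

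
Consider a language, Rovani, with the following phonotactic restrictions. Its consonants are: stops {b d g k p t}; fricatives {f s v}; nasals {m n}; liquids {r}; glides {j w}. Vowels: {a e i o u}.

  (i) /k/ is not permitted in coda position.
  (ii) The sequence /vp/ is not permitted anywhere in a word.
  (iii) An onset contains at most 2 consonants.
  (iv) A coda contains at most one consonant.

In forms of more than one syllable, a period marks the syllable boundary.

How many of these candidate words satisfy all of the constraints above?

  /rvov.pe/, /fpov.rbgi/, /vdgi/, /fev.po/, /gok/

/rvov.pe/ — violates constraint (ii): contains banned sequence /vp/ → not permitted
/fpov.rbgi/ — violates constraint (iii): syllable 2 onset /rbg/ has 3 consonants (> 2) → not permitted
/vdgi/ — violates constraint (iii): syllable 1 onset /vdg/ has 3 consonants (> 2) → not permitted
/fev.po/ — violates constraint (ii): contains banned sequence /vp/ → not permitted
/gok/ — violates constraint (i): syllable 1 coda contains /k/ → not permitted
No form is permitted → 0.

0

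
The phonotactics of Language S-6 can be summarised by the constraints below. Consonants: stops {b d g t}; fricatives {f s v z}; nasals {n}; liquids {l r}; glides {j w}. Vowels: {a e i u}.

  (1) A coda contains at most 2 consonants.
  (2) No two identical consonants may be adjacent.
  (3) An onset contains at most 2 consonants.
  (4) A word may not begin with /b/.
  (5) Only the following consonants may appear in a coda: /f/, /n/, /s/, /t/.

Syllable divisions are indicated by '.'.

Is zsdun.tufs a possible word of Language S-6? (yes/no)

no

zsdun.tufs — violates constraint 3: syllable 1 onset /zsd/ has 3 consonants (> 2) → illicit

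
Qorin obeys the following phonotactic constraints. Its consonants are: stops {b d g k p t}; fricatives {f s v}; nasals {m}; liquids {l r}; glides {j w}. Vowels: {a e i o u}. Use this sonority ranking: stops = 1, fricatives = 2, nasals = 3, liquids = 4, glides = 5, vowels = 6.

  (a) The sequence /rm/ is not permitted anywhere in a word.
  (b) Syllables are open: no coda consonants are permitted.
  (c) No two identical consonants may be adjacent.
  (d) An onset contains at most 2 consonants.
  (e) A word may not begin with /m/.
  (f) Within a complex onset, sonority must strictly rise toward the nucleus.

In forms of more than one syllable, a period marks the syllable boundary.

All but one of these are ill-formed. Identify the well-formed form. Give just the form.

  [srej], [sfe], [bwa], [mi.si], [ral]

[srej] — violates constraint (b): syllable 1 coda /j/ has 1 consonant (> 0) → ill-formed
[sfe] — violates constraint (f): syllable 1 onset /sf/: /s/ (fricative, 2) → /f/ (fricative, 2) does not rise → ill-formed
[bwa] — σ1 onset /bw/ (1→5 rises), coda /∅/ ok → well-formed
[mi.si] — violates constraint (e): word begins with /m/ → ill-formed
[ral] — violates constraint (b): syllable 1 coda /l/ has 1 consonant (> 0) → ill-formed

[bwa]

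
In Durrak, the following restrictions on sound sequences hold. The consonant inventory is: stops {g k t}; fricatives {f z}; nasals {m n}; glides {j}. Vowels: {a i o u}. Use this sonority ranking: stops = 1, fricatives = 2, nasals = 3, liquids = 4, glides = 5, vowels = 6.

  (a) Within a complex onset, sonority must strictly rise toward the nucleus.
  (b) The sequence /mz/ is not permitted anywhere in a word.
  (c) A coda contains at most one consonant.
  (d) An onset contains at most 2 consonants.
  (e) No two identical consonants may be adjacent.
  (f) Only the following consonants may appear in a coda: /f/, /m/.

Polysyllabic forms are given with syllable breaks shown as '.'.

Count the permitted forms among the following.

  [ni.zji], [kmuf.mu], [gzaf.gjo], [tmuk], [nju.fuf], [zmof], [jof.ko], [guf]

[ni.zji] — σ1 onset /n/, coda /∅/ ok; σ2 onset /zj/ (2→5 rises), coda /∅/ ok → permitted
[kmuf.mu] — σ1 onset /km/ (1→3 rises), coda /f/ ok; σ2 onset /m/, coda /∅/ ok → permitted
[gzaf.gjo] — σ1 onset /gz/ (1→2 rises), coda /f/ ok; σ2 onset /gj/ (1→5 rises), coda /∅/ ok → permitted
[tmuk] — violates constraint (f): syllable 1 coda contains /k/, which is not a licensed coda consonant → not permitted
[nju.fuf] — σ1 onset /nj/ (3→5 rises), coda /∅/ ok; σ2 onset /f/, coda /f/ ok → permitted
[zmof] — σ1 onset /zm/ (2→3 rises), coda /f/ ok → permitted
[jof.ko] — σ1 onset /j/, coda /f/ ok; σ2 onset /k/, coda /∅/ ok → permitted
[guf] — σ1 onset /g/, coda /f/ ok → permitted
Permitted: [ni.zji], [kmuf.mu], [gzaf.gjo], [nju.fuf], [zmof], [jof.ko], [guf] → 7.

7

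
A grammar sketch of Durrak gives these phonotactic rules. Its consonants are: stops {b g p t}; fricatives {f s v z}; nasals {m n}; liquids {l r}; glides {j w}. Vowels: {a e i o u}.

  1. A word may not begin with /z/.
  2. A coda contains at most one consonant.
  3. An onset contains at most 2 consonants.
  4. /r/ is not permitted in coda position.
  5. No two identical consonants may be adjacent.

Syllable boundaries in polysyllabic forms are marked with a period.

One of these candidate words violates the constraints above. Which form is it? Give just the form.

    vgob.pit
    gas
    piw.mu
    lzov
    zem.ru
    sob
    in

zem.ru

vgob.pit — σ1 onset /vg/ (2C), coda /b/ ok; σ2 onset /p/, coda /t/ ok → licit
gas — σ1 onset /g/, coda /s/ ok → licit
piw.mu — σ1 onset /p/, coda /w/ ok; σ2 onset /m/, coda /∅/ ok → licit
lzov — σ1 onset /lz/ (2C), coda /v/ ok → licit
zem.ru — violates constraint 1: word begins with /z/ → illicit
sob — σ1 onset /s/, coda /b/ ok → licit
in — σ1 onset /∅/, coda /n/ ok → licit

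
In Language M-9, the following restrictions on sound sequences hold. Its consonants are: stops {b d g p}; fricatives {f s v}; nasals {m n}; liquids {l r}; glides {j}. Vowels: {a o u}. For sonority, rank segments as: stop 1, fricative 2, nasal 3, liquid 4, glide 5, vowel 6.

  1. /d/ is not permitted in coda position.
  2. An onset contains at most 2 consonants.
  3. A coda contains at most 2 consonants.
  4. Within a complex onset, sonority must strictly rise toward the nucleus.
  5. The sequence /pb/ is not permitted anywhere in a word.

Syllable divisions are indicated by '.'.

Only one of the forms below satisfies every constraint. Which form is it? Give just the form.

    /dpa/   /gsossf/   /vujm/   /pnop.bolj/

/vujm/

/dpa/ — violates constraint 4: syllable 1 onset /dp/: /d/ (stop, 1) → /p/ (stop, 1) does not rise → illicit
/gsossf/ — violates constraint 3: syllable 1 coda /ssf/ has 3 consonants (> 2) → illicit
/vujm/ — σ1 onset /v/, coda /jm/ (2C) ok → licit
/pnop.bolj/ — violates constraint 5: contains banned sequence /pb/ → illicit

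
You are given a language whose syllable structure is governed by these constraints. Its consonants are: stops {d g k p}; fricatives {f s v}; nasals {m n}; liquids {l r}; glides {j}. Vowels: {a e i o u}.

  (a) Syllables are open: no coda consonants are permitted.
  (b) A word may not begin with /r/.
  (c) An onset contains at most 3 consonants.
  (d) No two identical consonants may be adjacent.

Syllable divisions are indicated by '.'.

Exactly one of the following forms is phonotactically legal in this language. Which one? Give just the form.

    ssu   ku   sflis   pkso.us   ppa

ku

ssu — violates constraint (d): adjacent identical consonants /ss/ → phonotactically illegal
ku — σ1 onset /k/, coda /∅/ ok → phonotactically legal
sflis — violates constraint (a): syllable 1 coda /s/ has 1 consonant (> 0) → phonotactically illegal
pkso.us — violates constraint (a): syllable 2 coda /s/ has 1 consonant (> 0) → phonotactically illegal
ppa — violates constraint (d): adjacent identical consonants /pp/ → phonotactically illegal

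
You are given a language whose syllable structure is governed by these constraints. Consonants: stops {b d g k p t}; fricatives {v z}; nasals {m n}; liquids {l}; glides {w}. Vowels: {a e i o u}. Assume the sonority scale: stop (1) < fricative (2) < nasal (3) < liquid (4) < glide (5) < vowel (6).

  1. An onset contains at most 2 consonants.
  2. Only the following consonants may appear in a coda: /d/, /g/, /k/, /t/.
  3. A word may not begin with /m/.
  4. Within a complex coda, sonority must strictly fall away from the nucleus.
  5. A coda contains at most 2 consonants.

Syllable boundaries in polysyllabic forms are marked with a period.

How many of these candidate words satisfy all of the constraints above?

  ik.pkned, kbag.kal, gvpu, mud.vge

ik.pkned — violates constraint 1: syllable 2 onset /pkn/ has 3 consonants (> 2) → not permitted
kbag.kal — violates constraint 2: syllable 2 coda contains /l/, which is not a licensed coda consonant → not permitted
gvpu — violates constraint 1: syllable 1 onset /gvp/ has 3 consonants (> 2) → not permitted
mud.vge — violates constraint 3: word begins with /m/ → not permitted
No form is permitted → 0.

0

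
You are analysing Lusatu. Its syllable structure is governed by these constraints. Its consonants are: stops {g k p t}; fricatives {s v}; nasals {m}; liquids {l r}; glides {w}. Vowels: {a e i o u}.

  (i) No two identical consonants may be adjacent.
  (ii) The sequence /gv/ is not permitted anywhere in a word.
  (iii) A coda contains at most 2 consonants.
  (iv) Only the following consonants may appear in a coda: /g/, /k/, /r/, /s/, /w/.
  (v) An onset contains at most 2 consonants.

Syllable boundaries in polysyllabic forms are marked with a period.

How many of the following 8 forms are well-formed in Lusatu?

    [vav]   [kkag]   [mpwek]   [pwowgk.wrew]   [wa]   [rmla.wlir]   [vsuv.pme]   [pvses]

1

[vav] — violates constraint (iv): syllable 1 coda contains /v/, which is not a licensed coda consonant → ill-formed
[kkag] — violates constraint (i): adjacent identical consonants /kk/ → ill-formed
[mpwek] — violates constraint (v): syllable 1 onset /mpw/ has 3 consonants (> 2) → ill-formed
[pwowgk.wrew] — violates constraint (iii): syllable 1 coda /wgk/ has 3 consonants (> 2) → ill-formed
[wa] — σ1 onset /w/, coda /∅/ ok → well-formed
[rmla.wlir] — violates constraint (v): syllable 1 onset /rml/ has 3 consonants (> 2) → ill-formed
[vsuv.pme] — violates constraint (iv): syllable 1 coda contains /v/, which is not a licensed coda consonant → ill-formed
[pvses] — violates constraint (v): syllable 1 onset /pvs/ has 3 consonants (> 2) → ill-formed
Well-formed: [wa] → 1.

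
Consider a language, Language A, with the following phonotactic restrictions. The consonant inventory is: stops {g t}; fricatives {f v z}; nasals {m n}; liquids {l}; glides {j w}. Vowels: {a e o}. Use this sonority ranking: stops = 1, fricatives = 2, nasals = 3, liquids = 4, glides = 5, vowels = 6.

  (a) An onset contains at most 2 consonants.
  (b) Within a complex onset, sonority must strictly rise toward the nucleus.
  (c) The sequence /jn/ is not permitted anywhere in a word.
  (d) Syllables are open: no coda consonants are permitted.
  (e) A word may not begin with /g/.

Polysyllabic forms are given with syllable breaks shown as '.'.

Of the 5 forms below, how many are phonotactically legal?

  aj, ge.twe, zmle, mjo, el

1

aj — violates constraint (d): syllable 1 coda /j/ has 1 consonant (> 0) → phonotactically illegal
ge.twe — violates constraint (e): word begins with /g/ → phonotactically illegal
zmle — violates constraint (a): syllable 1 onset /zml/ has 3 consonants (> 2) → phonotactically illegal
mjo — σ1 onset /mj/ (3→5 rises), coda /∅/ ok → phonotactically legal
el — violates constraint (d): syllable 1 coda /l/ has 1 consonant (> 0) → phonotactically illegal
Phonotactically legal: mjo → 1.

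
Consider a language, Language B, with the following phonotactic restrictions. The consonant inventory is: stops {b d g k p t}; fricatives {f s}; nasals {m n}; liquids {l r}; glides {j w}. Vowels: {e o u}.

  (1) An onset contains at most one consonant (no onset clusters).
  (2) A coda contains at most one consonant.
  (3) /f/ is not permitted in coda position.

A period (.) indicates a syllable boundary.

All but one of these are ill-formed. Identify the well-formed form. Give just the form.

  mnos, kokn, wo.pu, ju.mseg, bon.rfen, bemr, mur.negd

wo.pu

mnos — violates constraint 1: syllable 1 onset /mn/ has 2 consonants (> 1) → ill-formed
kokn — violates constraint 2: syllable 1 coda /kn/ has 2 consonants (> 1) → ill-formed
wo.pu — σ1 onset /w/, coda /∅/ ok; σ2 onset /p/, coda /∅/ ok → well-formed
ju.mseg — violates constraint 1: syllable 2 onset /ms/ has 2 consonants (> 1) → ill-formed
bon.rfen — violates constraint 1: syllable 2 onset /rf/ has 2 consonants (> 1) → ill-formed
bemr — violates constraint 2: syllable 1 coda /mr/ has 2 consonants (> 1) → ill-formed
mur.negd — violates constraint 2: syllable 2 coda /gd/ has 2 consonants (> 1) → ill-formed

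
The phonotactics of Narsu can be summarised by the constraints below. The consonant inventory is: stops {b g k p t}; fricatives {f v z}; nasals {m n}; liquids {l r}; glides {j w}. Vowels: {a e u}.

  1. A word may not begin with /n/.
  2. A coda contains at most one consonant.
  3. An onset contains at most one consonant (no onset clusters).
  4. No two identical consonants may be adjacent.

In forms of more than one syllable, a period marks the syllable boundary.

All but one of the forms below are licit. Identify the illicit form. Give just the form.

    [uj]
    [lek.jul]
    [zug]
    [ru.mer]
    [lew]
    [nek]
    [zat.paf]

[uj] — σ1 onset /∅/, coda /j/ ok → licit
[lek.jul] — σ1 onset /l/, coda /k/ ok; σ2 onset /j/, coda /l/ ok → licit
[zug] — σ1 onset /z/, coda /g/ ok → licit
[ru.mer] — σ1 onset /r/, coda /∅/ ok; σ2 onset /m/, coda /r/ ok → licit
[lew] — σ1 onset /l/, coda /w/ ok → licit
[nek] — violates constraint 1: word begins with /n/ → illicit
[zat.paf] — σ1 onset /z/, coda /t/ ok; σ2 onset /p/, coda /f/ ok → licit

[nek]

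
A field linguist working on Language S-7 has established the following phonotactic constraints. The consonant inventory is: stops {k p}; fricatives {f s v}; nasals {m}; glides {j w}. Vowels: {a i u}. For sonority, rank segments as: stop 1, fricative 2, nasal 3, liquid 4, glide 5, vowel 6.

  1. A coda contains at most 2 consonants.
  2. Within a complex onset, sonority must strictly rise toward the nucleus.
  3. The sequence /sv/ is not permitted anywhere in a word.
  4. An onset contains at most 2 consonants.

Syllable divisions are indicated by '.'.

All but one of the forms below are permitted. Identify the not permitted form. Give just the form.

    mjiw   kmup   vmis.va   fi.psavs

mjiw — σ1 onset /mj/ (3→5 rises), coda /w/ ok → permitted
kmup — σ1 onset /km/ (1→3 rises), coda /p/ ok → permitted
vmis.va — violates constraint 3: contains banned sequence /sv/ → not permitted
fi.psavs — σ1 onset /f/, coda /∅/ ok; σ2 onset /ps/ (1→2 rises), coda /vs/ (2C) ok → permitted

vmis.va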